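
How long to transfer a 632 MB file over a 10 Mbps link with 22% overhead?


Effective throughput = 10 * (1 - 22/100) = 7.8 Mbps
File size in Mb = 632 * 8 = 5056 Mb
Time = 5056 / 7.8
Time = 648.2051 seconds


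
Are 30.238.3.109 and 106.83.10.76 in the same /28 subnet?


Mask: 255.255.255.240
30.238.3.109 AND mask = 30.238.3.96
106.83.10.76 AND mask = 106.83.10.64
No, different subnets (30.238.3.96 vs 106.83.10.64)


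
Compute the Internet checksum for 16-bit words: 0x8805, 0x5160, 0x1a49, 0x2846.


Sum all words (with carry folding):
+ 0x8805 = 0x8805
+ 0x5160 = 0xd965
+ 0x1a49 = 0xf3ae
+ 0x2846 = 0x1bf5
One's complement: ~0x1bf5
Checksum = 0xe40a


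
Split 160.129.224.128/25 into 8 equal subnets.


New prefix = 25 + 3 = 28
Each subnet has 16 addresses
  160.129.224.128/28
  160.129.224.144/28
  160.129.224.160/28
  160.129.224.176/28
  160.129.224.192/28
  160.129.224.208/28
  160.129.224.224/28
  160.129.224.240/28
Subnets: 160.129.224.128/28, 160.129.224.144/28, 160.129.224.160/28, 160.129.224.176/28, 160.129.224.192/28, 160.129.224.208/28, 160.129.224.224/28, 160.129.224.240/28


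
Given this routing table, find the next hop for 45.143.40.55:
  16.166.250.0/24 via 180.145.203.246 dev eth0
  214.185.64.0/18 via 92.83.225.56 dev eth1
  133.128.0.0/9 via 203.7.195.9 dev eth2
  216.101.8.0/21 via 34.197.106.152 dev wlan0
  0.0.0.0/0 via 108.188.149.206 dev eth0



Longest prefix match for 45.143.40.55:
  /24 16.166.250.0: no
  /18 214.185.64.0: no
  /9 133.128.0.0: no
  /21 216.101.8.0: no
  /0 0.0.0.0: MATCH
Selected: next-hop 108.188.149.206 via eth0 (matched /0)


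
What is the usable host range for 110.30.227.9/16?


Network: 110.30.0.0
Broadcast: 110.30.255.255
First usable = network + 1
Last usable = broadcast - 1
Range: 110.30.0.1 to 110.30.255.254


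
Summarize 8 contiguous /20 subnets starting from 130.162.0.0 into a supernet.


Original prefix: /20
Number of subnets: 8 = 2^3
New prefix = 20 - 3 = 17
Supernet: 130.162.0.0/17


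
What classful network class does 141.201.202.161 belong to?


First octet: 141
Binary: 10001101
10xxxxxx -> Class B (128-191)
Class B, default mask 255.255.0.0 (/16)


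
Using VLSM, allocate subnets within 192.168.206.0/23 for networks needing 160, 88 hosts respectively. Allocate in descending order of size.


160 hosts -> /24 (254 usable): 192.168.206.0/24
88 hosts -> /25 (126 usable): 192.168.207.0/25
Allocation: 192.168.206.0/24 (160 hosts, 254 usable); 192.168.207.0/25 (88 hosts, 126 usable)


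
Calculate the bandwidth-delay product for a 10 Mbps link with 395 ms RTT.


BDP = bandwidth * RTT
= 10 Mbps * 395 ms
= 10 * 1e6 * 395 / 1000 bits
= 3950000 bits
= 493750 bytes
= 482.1777 KB
BDP = 3950000 bits (493750 bytes)


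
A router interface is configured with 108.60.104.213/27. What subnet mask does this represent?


/27 means 27 network bits, 5 host bits
Binary: 11111111111111111111111111100000
Mask: 255.255.255.224


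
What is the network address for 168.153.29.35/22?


IP:   10101000.10011001.00011101.00100011
Mask: 11111111.11111111.11111100.00000000
AND operation:
Net:  10101000.10011001.00011100.00000000
Network: 168.153.28.0/22


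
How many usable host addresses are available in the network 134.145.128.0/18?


Host bits = 32 - 18 = 14
Total addresses = 2^14 = 16384
Usable = total - 2 (network and broadcast)
Usable hosts: 16382


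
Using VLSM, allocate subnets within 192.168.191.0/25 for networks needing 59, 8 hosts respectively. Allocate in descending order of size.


59 hosts -> /26 (62 usable): 192.168.191.0/26
8 hosts -> /28 (14 usable): 192.168.191.64/28
Allocation: 192.168.191.0/26 (59 hosts, 62 usable); 192.168.191.64/28 (8 hosts, 14 usable)


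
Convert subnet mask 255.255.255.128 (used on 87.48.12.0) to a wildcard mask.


Subnet mask: 255.255.255.128
Wildcard = 255.255.255.255 - subnet mask
255 - 255 = 0
255 - 255 = 0
255 - 255 = 0
255 - 128 = 127
Wildcard: 0.0.0.127


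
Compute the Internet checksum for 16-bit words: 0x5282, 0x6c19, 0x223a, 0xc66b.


Sum all words (with carry folding):
+ 0x5282 = 0x5282
+ 0x6c19 = 0xbe9b
+ 0x223a = 0xe0d5
+ 0xc66b = 0xa741
One's complement: ~0xa741
Checksum = 0x58be


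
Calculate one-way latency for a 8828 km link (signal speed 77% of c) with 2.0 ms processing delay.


Speed = 0.77 * 3e5 km/s = 231000 km/s
Propagation delay = 8828 / 231000 = 0.0382 s = 38.2165 ms
Processing delay = 2.0 ms
Total one-way latency = 40.2165 ms


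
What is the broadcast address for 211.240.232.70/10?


Network: 211.192.0.0/10
Host bits = 22
Set all host bits to 1:
Broadcast: 211.255.255.255


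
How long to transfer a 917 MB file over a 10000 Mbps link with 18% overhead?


Effective throughput = 10000 * (1 - 18/100) = 8200 Mbps
File size in Mb = 917 * 8 = 7336 Mb
Time = 7336 / 8200
Time = 0.8946 seconds


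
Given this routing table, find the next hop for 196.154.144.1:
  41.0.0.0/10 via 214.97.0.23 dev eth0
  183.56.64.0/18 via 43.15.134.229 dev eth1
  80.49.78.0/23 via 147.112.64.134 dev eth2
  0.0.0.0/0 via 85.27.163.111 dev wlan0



Longest prefix match for 196.154.144.1:
  /10 41.0.0.0: no
  /18 183.56.64.0: no
  /23 80.49.78.0: no
  /0 0.0.0.0: MATCH
Selected: next-hop 85.27.163.111 via wlan0 (matched /0)


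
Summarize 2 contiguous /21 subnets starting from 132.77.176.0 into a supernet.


Original prefix: /21
Number of subnets: 2 = 2^1
New prefix = 21 - 1 = 20
Supernet: 132.77.176.0/20


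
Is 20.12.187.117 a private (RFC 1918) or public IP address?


RFC 1918 private ranges:
  10.0.0.0/8 (10.0.0.0 - 10.255.255.255)
  172.16.0.0/12 (172.16.0.0 - 172.31.255.255)
  192.168.0.0/16 (192.168.0.0 - 192.168.255.255)
Public (not in any RFC 1918 range)


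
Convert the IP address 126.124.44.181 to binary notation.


126 = 01111110
124 = 01111100
44 = 00101100
181 = 10110101
Binary: 01111110.01111100.00101100.10110101


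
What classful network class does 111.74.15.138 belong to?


First octet: 111
Binary: 01101111
0xxxxxxx -> Class A (1-126)
Class A, default mask 255.0.0.0 (/8)


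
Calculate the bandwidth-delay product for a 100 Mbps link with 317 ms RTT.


BDP = bandwidth * RTT
= 100 Mbps * 317 ms
= 100 * 1e6 * 317 / 1000 bits
= 31700000 bits
= 3962500 bytes
= 3869.6289 KB
BDP = 31700000 bits (3962500 bytes)


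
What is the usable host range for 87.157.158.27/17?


Network: 87.157.128.0
Broadcast: 87.157.255.255
First usable = network + 1
Last usable = broadcast - 1
Range: 87.157.128.1 to 87.157.255.254


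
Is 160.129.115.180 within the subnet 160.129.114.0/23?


Subnet network: 160.129.114.0
Test IP AND mask: 160.129.114.0
Yes, 160.129.115.180 is in 160.129.114.0/23


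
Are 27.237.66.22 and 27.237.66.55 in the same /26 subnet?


Mask: 255.255.255.192
27.237.66.22 AND mask = 27.237.66.0
27.237.66.55 AND mask = 27.237.66.0
Yes, same subnet (27.237.66.0)


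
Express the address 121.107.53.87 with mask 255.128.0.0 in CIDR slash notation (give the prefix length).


Binary: 11111111.10000000.00000000.00000000
Count leading 1s
Prefix: /9


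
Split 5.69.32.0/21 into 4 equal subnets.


New prefix = 21 + 2 = 23
Each subnet has 512 addresses
  5.69.32.0/23
  5.69.34.0/23
  5.69.36.0/23
  5.69.38.0/23
Subnets: 5.69.32.0/23, 5.69.34.0/23, 5.69.36.0/23, 5.69.38.0/23


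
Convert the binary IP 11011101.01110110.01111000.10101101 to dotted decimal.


11011101 = 221
01110110 = 118
01111000 = 120
10101101 = 173
IP: 221.118.120.173


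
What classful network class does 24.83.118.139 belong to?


First octet: 24
Binary: 00011000
0xxxxxxx -> Class A (1-126)
Class A, default mask 255.0.0.0 (/8)


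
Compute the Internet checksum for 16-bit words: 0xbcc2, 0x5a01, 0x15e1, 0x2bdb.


Sum all words (with carry folding):
+ 0xbcc2 = 0xbcc2
+ 0x5a01 = 0x16c4
+ 0x15e1 = 0x2ca5
+ 0x2bdb = 0x5880
One's complement: ~0x5880
Checksum = 0xa77f


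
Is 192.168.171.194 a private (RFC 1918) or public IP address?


RFC 1918 private ranges:
  10.0.0.0/8 (10.0.0.0 - 10.255.255.255)
  172.16.0.0/12 (172.16.0.0 - 172.31.255.255)
  192.168.0.0/16 (192.168.0.0 - 192.168.255.255)
Private (in 192.168.0.0/16)


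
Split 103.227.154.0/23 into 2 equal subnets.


New prefix = 23 + 1 = 24
Each subnet has 256 addresses
  103.227.154.0/24
  103.227.155.0/24
Subnets: 103.227.154.0/24, 103.227.155.0/24


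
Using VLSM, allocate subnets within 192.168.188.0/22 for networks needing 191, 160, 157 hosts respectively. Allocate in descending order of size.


191 hosts -> /24 (254 usable): 192.168.188.0/24
160 hosts -> /24 (254 usable): 192.168.189.0/24
157 hosts -> /24 (254 usable): 192.168.190.0/24
Allocation: 192.168.188.0/24 (191 hosts, 254 usable); 192.168.189.0/24 (160 hosts, 254 usable); 192.168.190.0/24 (157 hosts, 254 usable)


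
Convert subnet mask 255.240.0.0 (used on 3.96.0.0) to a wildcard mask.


Subnet mask: 255.240.0.0
Wildcard = 255.255.255.255 - subnet mask
255 - 255 = 0
255 - 240 = 15
255 - 0 = 255
255 - 0 = 255
Wildcard: 0.15.255.255


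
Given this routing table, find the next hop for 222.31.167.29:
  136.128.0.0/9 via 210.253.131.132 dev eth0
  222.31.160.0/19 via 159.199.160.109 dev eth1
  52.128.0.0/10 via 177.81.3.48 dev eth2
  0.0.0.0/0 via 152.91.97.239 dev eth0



Longest prefix match for 222.31.167.29:
  /9 136.128.0.0: no
  /19 222.31.160.0: MATCH
  /10 52.128.0.0: no
  /0 0.0.0.0: MATCH
Selected: next-hop 159.199.160.109 via eth1 (matched /19)


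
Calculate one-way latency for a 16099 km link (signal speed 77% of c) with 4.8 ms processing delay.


Speed = 0.77 * 3e5 km/s = 231000 km/s
Propagation delay = 16099 / 231000 = 0.0697 s = 69.6926 ms
Processing delay = 4.8 ms
Total one-way latency = 74.4926 ms


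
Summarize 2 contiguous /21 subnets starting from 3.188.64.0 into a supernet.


Original prefix: /21
Number of subnets: 2 = 2^1
New prefix = 21 - 1 = 20
Supernet: 3.188.64.0/20


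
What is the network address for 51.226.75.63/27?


IP:   00110011.11100010.01001011.00111111
Mask: 11111111.11111111.11111111.11100000
AND operation:
Net:  00110011.11100010.01001011.00100000
Network: 51.226.75.32/27


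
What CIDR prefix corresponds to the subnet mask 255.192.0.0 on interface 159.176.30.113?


Binary: 11111111.11000000.00000000.00000000
Count leading 1s
Prefix: /10


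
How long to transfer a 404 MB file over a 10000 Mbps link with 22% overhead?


Effective throughput = 10000 * (1 - 22/100) = 7800 Mbps
File size in Mb = 404 * 8 = 3232 Mb
Time = 3232 / 7800
Time = 0.4144 seconds


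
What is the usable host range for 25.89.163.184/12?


Network: 25.80.0.0
Broadcast: 25.95.255.255
First usable = network + 1
Last usable = broadcast - 1
Range: 25.80.0.1 to 25.95.255.254


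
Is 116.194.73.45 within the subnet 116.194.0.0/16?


Subnet network: 116.194.0.0
Test IP AND mask: 116.194.0.0
Yes, 116.194.73.45 is in 116.194.0.0/16


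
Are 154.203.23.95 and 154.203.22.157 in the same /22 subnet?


Mask: 255.255.252.0
154.203.23.95 AND mask = 154.203.20.0
154.203.22.157 AND mask = 154.203.20.0
Yes, same subnet (154.203.20.0)


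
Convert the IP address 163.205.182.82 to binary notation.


163 = 10100011
205 = 11001101
182 = 10110110
82 = 01010010
Binary: 10100011.11001101.10110110.01010010


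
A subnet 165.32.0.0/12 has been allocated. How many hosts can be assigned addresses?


Host bits = 32 - 12 = 20
Total addresses = 2^20 = 1048576
Usable = total - 2 (network and broadcast)
Usable hosts: 1048574


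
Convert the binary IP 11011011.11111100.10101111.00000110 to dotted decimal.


11011011 = 219
11111100 = 252
10101111 = 175
00000110 = 6
IP: 219.252.175.6


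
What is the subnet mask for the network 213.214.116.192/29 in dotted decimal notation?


/29 means 29 network bits, 3 host bits
Binary: 11111111111111111111111111111000
Mask: 255.255.255.248


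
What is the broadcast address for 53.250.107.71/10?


Network: 53.192.0.0/10
Host bits = 22
Set all host bits to 1:
Broadcast: 53.255.255.255


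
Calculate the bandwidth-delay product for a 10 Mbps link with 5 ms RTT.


BDP = bandwidth * RTT
= 10 Mbps * 5 ms
= 10 * 1e6 * 5 / 1000 bits
= 50000 bits
= 6250 bytes
= 6.1035 KB
BDP = 50000 bits (6250 bytes)


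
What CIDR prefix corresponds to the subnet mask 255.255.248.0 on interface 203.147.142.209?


Binary: 11111111.11111111.11111000.00000000
Count leading 1s
Prefix: /21


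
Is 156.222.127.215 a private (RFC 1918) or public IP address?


RFC 1918 private ranges:
  10.0.0.0/8 (10.0.0.0 - 10.255.255.255)
  172.16.0.0/12 (172.16.0.0 - 172.31.255.255)
  192.168.0.0/16 (192.168.0.0 - 192.168.255.255)
Public (not in any RFC 1918 range)


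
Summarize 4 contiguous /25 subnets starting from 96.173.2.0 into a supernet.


Original prefix: /25
Number of subnets: 4 = 2^2
New prefix = 25 - 2 = 23
Supernet: 96.173.2.0/23


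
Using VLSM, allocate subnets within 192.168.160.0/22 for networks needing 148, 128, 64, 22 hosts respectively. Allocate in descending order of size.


148 hosts -> /24 (254 usable): 192.168.160.0/24
128 hosts -> /24 (254 usable): 192.168.161.0/24
64 hosts -> /25 (126 usable): 192.168.162.0/25
22 hosts -> /27 (30 usable): 192.168.162.128/27
Allocation: 192.168.160.0/24 (148 hosts, 254 usable); 192.168.161.0/24 (128 hosts, 254 usable); 192.168.162.0/25 (64 hosts, 126 usable); 192.168.162.128/27 (22 hosts, 30 usable)


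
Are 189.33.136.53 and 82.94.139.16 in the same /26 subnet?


Mask: 255.255.255.192
189.33.136.53 AND mask = 189.33.136.0
82.94.139.16 AND mask = 82.94.139.0
No, different subnets (189.33.136.0 vs 82.94.139.0)


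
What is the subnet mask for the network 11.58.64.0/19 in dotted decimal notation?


/19 means 19 network bits, 13 host bits
Binary: 11111111111111111110000000000000
Mask: 255.255.224.0


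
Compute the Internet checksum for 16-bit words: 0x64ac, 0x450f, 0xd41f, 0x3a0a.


Sum all words (with carry folding):
+ 0x64ac = 0x64ac
+ 0x450f = 0xa9bb
+ 0xd41f = 0x7ddb
+ 0x3a0a = 0xb7e5
One's complement: ~0xb7e5
Checksum = 0x481a


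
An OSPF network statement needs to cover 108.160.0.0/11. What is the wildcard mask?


Subnet mask: 255.224.0.0
Wildcard = 255.255.255.255 - subnet mask
255 - 255 = 0
255 - 224 = 31
255 - 0 = 255
255 - 0 = 255
Wildcard: 0.31.255.255


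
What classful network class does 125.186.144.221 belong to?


First octet: 125
Binary: 01111101
0xxxxxxx -> Class A (1-126)
Class A, default mask 255.0.0.0 (/8)


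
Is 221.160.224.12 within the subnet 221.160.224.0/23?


Subnet network: 221.160.224.0
Test IP AND mask: 221.160.224.0
Yes, 221.160.224.12 is in 221.160.224.0/23


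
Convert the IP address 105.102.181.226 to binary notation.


105 = 01101001
102 = 01100110
181 = 10110101
226 = 11100010
Binary: 01101001.01100110.10110101.11100010


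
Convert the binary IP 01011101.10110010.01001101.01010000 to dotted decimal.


01011101 = 93
10110010 = 178
01001101 = 77
01010000 = 80
IP: 93.178.77.80


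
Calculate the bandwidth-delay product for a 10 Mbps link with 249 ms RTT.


BDP = bandwidth * RTT
= 10 Mbps * 249 ms
= 10 * 1e6 * 249 / 1000 bits
= 2490000 bits
= 311250 bytes
= 303.9551 KB
BDP = 2490000 bits (311250 bytes)


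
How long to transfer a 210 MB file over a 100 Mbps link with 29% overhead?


Effective throughput = 100 * (1 - 29/100) = 71 Mbps
File size in Mb = 210 * 8 = 1680 Mb
Time = 1680 / 71
Time = 23.662 seconds


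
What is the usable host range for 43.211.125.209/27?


Network: 43.211.125.192
Broadcast: 43.211.125.223
First usable = network + 1
Last usable = broadcast - 1
Range: 43.211.125.193 to 43.211.125.222


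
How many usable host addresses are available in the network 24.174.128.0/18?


Host bits = 32 - 18 = 14
Total addresses = 2^14 = 16384
Usable = total - 2 (network and broadcast)
Usable hosts: 16382


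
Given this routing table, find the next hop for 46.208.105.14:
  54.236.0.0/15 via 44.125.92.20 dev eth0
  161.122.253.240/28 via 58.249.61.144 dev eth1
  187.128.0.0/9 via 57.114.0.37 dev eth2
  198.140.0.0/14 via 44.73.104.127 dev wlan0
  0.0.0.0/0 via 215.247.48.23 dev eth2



Longest prefix match for 46.208.105.14:
  /15 54.236.0.0: no
  /28 161.122.253.240: no
  /9 187.128.0.0: no
  /14 198.140.0.0: no
  /0 0.0.0.0: MATCH
Selected: next-hop 215.247.48.23 via eth2 (matched /0)


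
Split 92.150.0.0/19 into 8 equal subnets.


New prefix = 19 + 3 = 22
Each subnet has 1024 addresses
  92.150.0.0/22
  92.150.4.0/22
  92.150.8.0/22
  92.150.12.0/22
  92.150.16.0/22
  92.150.20.0/22
  92.150.24.0/22
  92.150.28.0/22
Subnets: 92.150.0.0/22, 92.150.4.0/22, 92.150.8.0/22, 92.150.12.0/22, 92.150.16.0/22, 92.150.20.0/22, 92.150.24.0/22, 92.150.28.0/22


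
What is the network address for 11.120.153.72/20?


IP:   00001011.01111000.10011001.01001000
Mask: 11111111.11111111.11110000.00000000
AND operation:
Net:  00001011.01111000.10010000.00000000
Network: 11.120.144.0/20


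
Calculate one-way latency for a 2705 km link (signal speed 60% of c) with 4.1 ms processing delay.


Speed = 0.6 * 3e5 km/s = 180000 km/s
Propagation delay = 2705 / 180000 = 0.015 s = 15.0278 ms
Processing delay = 4.1 ms
Total one-way latency = 19.1278 ms


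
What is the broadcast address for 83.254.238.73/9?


Network: 83.128.0.0/9
Host bits = 23
Set all host bits to 1:
Broadcast: 83.255.255.255


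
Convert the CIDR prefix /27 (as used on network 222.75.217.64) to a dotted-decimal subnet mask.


/27 means 27 network bits, 5 host bits
Binary: 11111111111111111111111111100000
Mask: 255.255.255.224


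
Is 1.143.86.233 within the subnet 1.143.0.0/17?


Subnet network: 1.143.0.0
Test IP AND mask: 1.143.0.0
Yes, 1.143.86.233 is in 1.143.0.0/17


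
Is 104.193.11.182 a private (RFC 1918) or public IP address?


RFC 1918 private ranges:
  10.0.0.0/8 (10.0.0.0 - 10.255.255.255)
  172.16.0.0/12 (172.16.0.0 - 172.31.255.255)
  192.168.0.0/16 (192.168.0.0 - 192.168.255.255)
Public (not in any RFC 1918 range)


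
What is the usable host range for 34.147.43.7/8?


Network: 34.0.0.0
Broadcast: 34.255.255.255
First usable = network + 1
Last usable = broadcast - 1
Range: 34.0.0.1 to 34.255.255.254


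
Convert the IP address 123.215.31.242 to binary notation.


123 = 01111011
215 = 11010111
31 = 00011111
242 = 11110010
Binary: 01111011.11010111.00011111.11110010


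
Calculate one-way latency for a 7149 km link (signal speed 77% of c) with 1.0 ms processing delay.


Speed = 0.77 * 3e5 km/s = 231000 km/s
Propagation delay = 7149 / 231000 = 0.0309 s = 30.9481 ms
Processing delay = 1.0 ms
Total one-way latency = 31.9481 ms


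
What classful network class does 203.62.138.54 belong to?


First octet: 203
Binary: 11001011
110xxxxx -> Class C (192-223)
Class C, default mask 255.255.255.0 (/24)


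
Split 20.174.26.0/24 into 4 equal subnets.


New prefix = 24 + 2 = 26
Each subnet has 64 addresses
  20.174.26.0/26
  20.174.26.64/26
  20.174.26.128/26
  20.174.26.192/26
Subnets: 20.174.26.0/26, 20.174.26.64/26, 20.174.26.128/26, 20.174.26.192/26


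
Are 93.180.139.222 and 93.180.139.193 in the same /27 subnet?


Mask: 255.255.255.224
93.180.139.222 AND mask = 93.180.139.192
93.180.139.193 AND mask = 93.180.139.192
Yes, same subnet (93.180.139.192)


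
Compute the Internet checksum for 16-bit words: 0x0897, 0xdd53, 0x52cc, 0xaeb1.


Sum all words (with carry folding):
+ 0x0897 = 0x0897
+ 0xdd53 = 0xe5ea
+ 0x52cc = 0x38b7
+ 0xaeb1 = 0xe768
One's complement: ~0xe768
Checksum = 0x1897


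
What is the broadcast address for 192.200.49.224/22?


Network: 192.200.48.0/22
Host bits = 10
Set all host bits to 1:
Broadcast: 192.200.51.255


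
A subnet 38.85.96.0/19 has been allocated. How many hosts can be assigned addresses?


Host bits = 32 - 19 = 13
Total addresses = 2^13 = 8192
Usable = total - 2 (network and broadcast)
Usable hosts: 8190


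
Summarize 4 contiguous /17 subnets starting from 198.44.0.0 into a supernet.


Original prefix: /17
Number of subnets: 4 = 2^2
New prefix = 17 - 2 = 15
Supernet: 198.44.0.0/15


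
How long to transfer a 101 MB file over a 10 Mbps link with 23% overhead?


Effective throughput = 10 * (1 - 23/100) = 7.7 Mbps
File size in Mb = 101 * 8 = 808 Mb
Time = 808 / 7.7
Time = 104.9351 seconds


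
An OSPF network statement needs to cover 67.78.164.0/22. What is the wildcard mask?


Subnet mask: 255.255.252.0
Wildcard = 255.255.255.255 - subnet mask
255 - 255 = 0
255 - 255 = 0
255 - 252 = 3
255 - 0 = 255
Wildcard: 0.0.3.255


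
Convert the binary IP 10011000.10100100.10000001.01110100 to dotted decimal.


10011000 = 152
10100100 = 164
10000001 = 129
01110100 = 116
IP: 152.164.129.116


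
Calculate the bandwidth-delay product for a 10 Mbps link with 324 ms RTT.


BDP = bandwidth * RTT
= 10 Mbps * 324 ms
= 10 * 1e6 * 324 / 1000 bits
= 3240000 bits
= 405000 bytes
= 395.5078 KB
BDP = 3240000 bits (405000 bytes)


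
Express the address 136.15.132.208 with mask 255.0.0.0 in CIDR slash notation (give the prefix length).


Binary: 11111111.00000000.00000000.00000000
Count leading 1s
Prefix: /8


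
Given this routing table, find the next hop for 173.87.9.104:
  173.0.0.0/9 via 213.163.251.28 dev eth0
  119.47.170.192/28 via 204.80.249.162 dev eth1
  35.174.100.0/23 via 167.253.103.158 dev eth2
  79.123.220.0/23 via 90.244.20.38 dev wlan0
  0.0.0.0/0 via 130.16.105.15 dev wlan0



Longest prefix match for 173.87.9.104:
  /9 173.0.0.0: MATCH
  /28 119.47.170.192: no
  /23 35.174.100.0: no
  /23 79.123.220.0: no
  /0 0.0.0.0: MATCH
Selected: next-hop 213.163.251.28 via eth0 (matched /9)


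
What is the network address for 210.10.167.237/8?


IP:   11010010.00001010.10100111.11101101
Mask: 11111111.00000000.00000000.00000000
AND operation:
Net:  11010010.00000000.00000000.00000000
Network: 210.0.0.0/8


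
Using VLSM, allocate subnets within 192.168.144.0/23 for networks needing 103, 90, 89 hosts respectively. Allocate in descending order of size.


103 hosts -> /25 (126 usable): 192.168.144.0/25
90 hosts -> /25 (126 usable): 192.168.144.128/25
89 hosts -> /25 (126 usable): 192.168.145.0/25
Allocation: 192.168.144.0/25 (103 hosts, 126 usable); 192.168.144.128/25 (90 hosts, 126 usable); 192.168.145.0/25 (89 hosts, 126 usable)


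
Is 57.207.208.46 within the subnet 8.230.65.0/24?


Subnet network: 8.230.65.0
Test IP AND mask: 57.207.208.0
No, 57.207.208.46 is not in 8.230.65.0/24


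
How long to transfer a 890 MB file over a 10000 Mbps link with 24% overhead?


Effective throughput = 10000 * (1 - 24/100) = 7600 Mbps
File size in Mb = 890 * 8 = 7120 Mb
Time = 7120 / 7600
Time = 0.9368 seconds


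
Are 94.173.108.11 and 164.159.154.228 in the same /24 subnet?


Mask: 255.255.255.0
94.173.108.11 AND mask = 94.173.108.0
164.159.154.228 AND mask = 164.159.154.0
No, different subnets (94.173.108.0 vs 164.159.154.0)


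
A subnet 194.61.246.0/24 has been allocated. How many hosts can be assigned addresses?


Host bits = 32 - 24 = 8
Total addresses = 2^8 = 256
Usable = total - 2 (network and broadcast)
Usable hosts: 254


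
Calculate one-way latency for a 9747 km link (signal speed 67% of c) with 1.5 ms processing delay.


Speed = 0.67 * 3e5 km/s = 201000 km/s
Propagation delay = 9747 / 201000 = 0.0485 s = 48.4925 ms
Processing delay = 1.5 ms
Total one-way latency = 49.9925 ms


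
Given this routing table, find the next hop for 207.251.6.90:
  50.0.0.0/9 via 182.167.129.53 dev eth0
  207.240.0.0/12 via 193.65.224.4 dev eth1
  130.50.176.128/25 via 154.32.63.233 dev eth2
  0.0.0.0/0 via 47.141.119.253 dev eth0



Longest prefix match for 207.251.6.90:
  /9 50.0.0.0: no
  /12 207.240.0.0: MATCH
  /25 130.50.176.128: no
  /0 0.0.0.0: MATCH
Selected: next-hop 193.65.224.4 via eth1 (matched /12)


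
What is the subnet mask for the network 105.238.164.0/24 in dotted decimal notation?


/24 means 24 network bits, 8 host bits
Binary: 11111111111111111111111100000000
Mask: 255.255.255.0


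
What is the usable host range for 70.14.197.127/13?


Network: 70.8.0.0
Broadcast: 70.15.255.255
First usable = network + 1
Last usable = broadcast - 1
Range: 70.8.0.1 to 70.15.255.254


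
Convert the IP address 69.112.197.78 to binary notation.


69 = 01000101
112 = 01110000
197 = 11000101
78 = 01001110
Binary: 01000101.01110000.11000101.01001110


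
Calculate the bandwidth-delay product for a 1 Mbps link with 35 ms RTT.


BDP = bandwidth * RTT
= 1 Mbps * 35 ms
= 1 * 1e6 * 35 / 1000 bits
= 35000 bits
= 4375 bytes
= 4.2725 KB
BDP = 35000 bits (4375 bytes)


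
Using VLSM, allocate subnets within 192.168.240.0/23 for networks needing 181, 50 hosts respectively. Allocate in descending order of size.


181 hosts -> /24 (254 usable): 192.168.240.0/24
50 hosts -> /26 (62 usable): 192.168.241.0/26
Allocation: 192.168.240.0/24 (181 hosts, 254 usable); 192.168.241.0/26 (50 hosts, 62 usable)


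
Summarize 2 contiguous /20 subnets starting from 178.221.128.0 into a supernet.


Original prefix: /20
Number of subnets: 2 = 2^1
New prefix = 20 - 1 = 19
Supernet: 178.221.128.0/19


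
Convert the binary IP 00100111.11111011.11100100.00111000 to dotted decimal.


00100111 = 39
11111011 = 251
11100100 = 228
00111000 = 56
IP: 39.251.228.56


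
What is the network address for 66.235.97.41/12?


IP:   01000010.11101011.01100001.00101001
Mask: 11111111.11110000.00000000.00000000
AND operation:
Net:  01000010.11100000.00000000.00000000
Network: 66.224.0.0/12


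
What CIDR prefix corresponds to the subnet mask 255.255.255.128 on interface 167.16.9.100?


Binary: 11111111.11111111.11111111.10000000
Count leading 1s
Prefix: /25


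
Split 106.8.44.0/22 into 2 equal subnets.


New prefix = 22 + 1 = 23
Each subnet has 512 addresses
  106.8.44.0/23
  106.8.46.0/23
Subnets: 106.8.44.0/23, 106.8.46.0/23


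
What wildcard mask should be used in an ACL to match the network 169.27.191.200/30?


Subnet mask: 255.255.255.252
Wildcard = 255.255.255.255 - subnet mask
255 - 255 = 0
255 - 255 = 0
255 - 255 = 0
255 - 252 = 3
Wildcard: 0.0.0.3


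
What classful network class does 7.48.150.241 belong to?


First octet: 7
Binary: 00000111
0xxxxxxx -> Class A (1-126)
Class A, default mask 255.0.0.0 (/8)


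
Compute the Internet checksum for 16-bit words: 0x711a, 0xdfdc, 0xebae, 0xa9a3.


Sum all words (with carry folding):
+ 0x711a = 0x711a
+ 0xdfdc = 0x50f7
+ 0xebae = 0x3ca6
+ 0xa9a3 = 0xe649
One's complement: ~0xe649
Checksum = 0x19b6


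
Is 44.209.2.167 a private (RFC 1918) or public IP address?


RFC 1918 private ranges:
  10.0.0.0/8 (10.0.0.0 - 10.255.255.255)
  172.16.0.0/12 (172.16.0.0 - 172.31.255.255)
  192.168.0.0/16 (192.168.0.0 - 192.168.255.255)
Public (not in any RFC 1918 range)


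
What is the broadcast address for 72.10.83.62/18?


Network: 72.10.64.0/18
Host bits = 14
Set all host bits to 1:
Broadcast: 72.10.127.255


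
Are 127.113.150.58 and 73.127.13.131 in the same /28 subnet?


Mask: 255.255.255.240
127.113.150.58 AND mask = 127.113.150.48
73.127.13.131 AND mask = 73.127.13.128
No, different subnets (127.113.150.48 vs 73.127.13.128)


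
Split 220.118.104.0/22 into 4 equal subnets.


New prefix = 22 + 2 = 24
Each subnet has 256 addresses
  220.118.104.0/24
  220.118.105.0/24
  220.118.106.0/24
  220.118.107.0/24
Subnets: 220.118.104.0/24, 220.118.105.0/24, 220.118.106.0/24, 220.118.107.0/24


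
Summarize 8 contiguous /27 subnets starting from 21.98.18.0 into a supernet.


Original prefix: /27
Number of subnets: 8 = 2^3
New prefix = 27 - 3 = 24
Supernet: 21.98.18.0/24


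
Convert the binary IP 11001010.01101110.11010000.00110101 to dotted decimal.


11001010 = 202
01101110 = 110
11010000 = 208
00110101 = 53
IP: 202.110.208.53


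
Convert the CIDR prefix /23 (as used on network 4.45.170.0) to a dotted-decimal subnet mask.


/23 means 23 network bits, 9 host bits
Binary: 11111111111111111111111000000000
Mask: 255.255.254.0


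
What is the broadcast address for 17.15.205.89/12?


Network: 17.0.0.0/12
Host bits = 20
Set all host bits to 1:
Broadcast: 17.15.255.255


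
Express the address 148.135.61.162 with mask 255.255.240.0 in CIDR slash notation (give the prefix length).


Binary: 11111111.11111111.11110000.00000000
Count leading 1s
Prefix: /20


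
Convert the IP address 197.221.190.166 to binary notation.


197 = 11000101
221 = 11011101
190 = 10111110
166 = 10100110
Binary: 11000101.11011101.10111110.10100110


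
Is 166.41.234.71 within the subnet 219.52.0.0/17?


Subnet network: 219.52.0.0
Test IP AND mask: 166.41.128.0
No, 166.41.234.71 is not in 219.52.0.0/17


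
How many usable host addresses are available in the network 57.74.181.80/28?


Host bits = 32 - 28 = 4
Total addresses = 2^4 = 16
Usable = total - 2 (network and broadcast)
Usable hosts: 14


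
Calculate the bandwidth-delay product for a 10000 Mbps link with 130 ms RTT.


BDP = bandwidth * RTT
= 10000 Mbps * 130 ms
= 10000 * 1e6 * 130 / 1000 bits
= 1300000000 bits
= 162500000 bytes
= 158691.4062 KB
BDP = 1300000000 bits (162500000 bytes)


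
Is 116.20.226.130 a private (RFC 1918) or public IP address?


RFC 1918 private ranges:
  10.0.0.0/8 (10.0.0.0 - 10.255.255.255)
  172.16.0.0/12 (172.16.0.0 - 172.31.255.255)
  192.168.0.0/16 (192.168.0.0 - 192.168.255.255)
Public (not in any RFC 1918 range)


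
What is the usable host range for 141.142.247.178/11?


Network: 141.128.0.0
Broadcast: 141.159.255.255
First usable = network + 1
Last usable = broadcast - 1
Range: 141.128.0.1 to 141.159.255.254


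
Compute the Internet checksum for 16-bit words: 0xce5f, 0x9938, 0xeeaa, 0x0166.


Sum all words (with carry folding):
+ 0xce5f = 0xce5f
+ 0x9938 = 0x6798
+ 0xeeaa = 0x5643
+ 0x0166 = 0x57a9
One's complement: ~0x57a9
Checksum = 0xa856


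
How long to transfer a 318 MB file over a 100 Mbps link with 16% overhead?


Effective throughput = 100 * (1 - 16/100) = 84 Mbps
File size in Mb = 318 * 8 = 2544 Mb
Time = 2544 / 84
Time = 30.2857 seconds


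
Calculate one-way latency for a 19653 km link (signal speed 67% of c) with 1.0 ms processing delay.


Speed = 0.67 * 3e5 km/s = 201000 km/s
Propagation delay = 19653 / 201000 = 0.0978 s = 97.7761 ms
Processing delay = 1.0 ms
Total one-way latency = 98.7761 ms


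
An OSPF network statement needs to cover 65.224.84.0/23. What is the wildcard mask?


Subnet mask: 255.255.254.0
Wildcard = 255.255.255.255 - subnet mask
255 - 255 = 0
255 - 255 = 0
255 - 254 = 1
255 - 0 = 255
Wildcard: 0.0.1.255


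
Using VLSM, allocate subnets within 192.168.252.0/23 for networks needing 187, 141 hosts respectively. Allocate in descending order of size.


187 hosts -> /24 (254 usable): 192.168.252.0/24
141 hosts -> /24 (254 usable): 192.168.253.0/24
Allocation: 192.168.252.0/24 (187 hosts, 254 usable); 192.168.253.0/24 (141 hosts, 254 usable)


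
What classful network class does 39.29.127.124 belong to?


First octet: 39
Binary: 00100111
0xxxxxxx -> Class A (1-126)
Class A, default mask 255.0.0.0 (/8)


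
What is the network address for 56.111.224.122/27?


IP:   00111000.01101111.11100000.01111010
Mask: 11111111.11111111.11111111.11100000
AND operation:
Net:  00111000.01101111.11100000.01100000
Network: 56.111.224.96/27


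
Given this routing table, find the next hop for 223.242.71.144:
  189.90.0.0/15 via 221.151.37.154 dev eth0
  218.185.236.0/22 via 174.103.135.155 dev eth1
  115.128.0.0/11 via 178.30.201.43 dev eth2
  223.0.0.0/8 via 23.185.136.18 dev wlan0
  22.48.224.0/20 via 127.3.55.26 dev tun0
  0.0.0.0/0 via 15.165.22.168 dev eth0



Longest prefix match for 223.242.71.144:
  /15 189.90.0.0: no
  /22 218.185.236.0: no
  /11 115.128.0.0: no
  /8 223.0.0.0: MATCH
  /20 22.48.224.0: no
  /0 0.0.0.0: MATCH
Selected: next-hop 23.185.136.18 via wlan0 (matched /8)


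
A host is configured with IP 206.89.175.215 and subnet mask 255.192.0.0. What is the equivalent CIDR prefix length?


Binary: 11111111.11000000.00000000.00000000
Count leading 1s
Prefix: /10


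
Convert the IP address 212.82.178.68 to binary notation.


212 = 11010100
82 = 01010010
178 = 10110010
68 = 01000100
Binary: 11010100.01010010.10110010.01000100


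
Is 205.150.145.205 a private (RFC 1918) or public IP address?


RFC 1918 private ranges:
  10.0.0.0/8 (10.0.0.0 - 10.255.255.255)
  172.16.0.0/12 (172.16.0.0 - 172.31.255.255)
  192.168.0.0/16 (192.168.0.0 - 192.168.255.255)
Public (not in any RFC 1918 range)


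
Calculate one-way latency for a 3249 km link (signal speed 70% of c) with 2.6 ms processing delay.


Speed = 0.7 * 3e5 km/s = 210000 km/s
Propagation delay = 3249 / 210000 = 0.0155 s = 15.4714 ms
Processing delay = 2.6 ms
Total one-way latency = 18.0714 ms


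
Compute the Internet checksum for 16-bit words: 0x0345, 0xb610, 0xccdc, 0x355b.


Sum all words (with carry folding):
+ 0x0345 = 0x0345
+ 0xb610 = 0xb955
+ 0xccdc = 0x8632
+ 0x355b = 0xbb8d
One's complement: ~0xbb8d
Checksum = 0x4472


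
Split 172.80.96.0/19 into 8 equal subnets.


New prefix = 19 + 3 = 22
Each subnet has 1024 addresses
  172.80.96.0/22
  172.80.100.0/22
  172.80.104.0/22
  172.80.108.0/22
  172.80.112.0/22
  172.80.116.0/22
  172.80.120.0/22
  172.80.124.0/22
Subnets: 172.80.96.0/22, 172.80.100.0/22, 172.80.104.0/22, 172.80.108.0/22, 172.80.112.0/22, 172.80.116.0/22, 172.80.120.0/22, 172.80.124.0/22


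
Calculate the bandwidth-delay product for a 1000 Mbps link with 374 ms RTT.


BDP = bandwidth * RTT
= 1000 Mbps * 374 ms
= 1000 * 1e6 * 374 / 1000 bits
= 374000000 bits
= 46750000 bytes
= 45654.2969 KB
BDP = 374000000 bits (46750000 bytes)


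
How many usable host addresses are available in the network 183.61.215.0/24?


Host bits = 32 - 24 = 8
Total addresses = 2^8 = 256
Usable = total - 2 (network and broadcast)
Usable hosts: 254


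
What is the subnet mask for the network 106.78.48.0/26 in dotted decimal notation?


/26 means 26 network bits, 6 host bits
Binary: 11111111111111111111111111000000
Mask: 255.255.255.192


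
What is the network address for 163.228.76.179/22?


IP:   10100011.11100100.01001100.10110011
Mask: 11111111.11111111.11111100.00000000
AND operation:
Net:  10100011.11100100.01001100.00000000
Network: 163.228.76.0/22


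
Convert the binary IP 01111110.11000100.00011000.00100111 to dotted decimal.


01111110 = 126
11000100 = 196
00011000 = 24
00100111 = 39
IP: 126.196.24.39


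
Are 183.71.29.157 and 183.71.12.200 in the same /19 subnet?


Mask: 255.255.224.0
183.71.29.157 AND mask = 183.71.0.0
183.71.12.200 AND mask = 183.71.0.0
Yes, same subnet (183.71.0.0)


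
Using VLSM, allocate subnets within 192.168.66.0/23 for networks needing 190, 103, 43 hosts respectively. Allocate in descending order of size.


190 hosts -> /24 (254 usable): 192.168.66.0/24
103 hosts -> /25 (126 usable): 192.168.67.0/25
43 hosts -> /26 (62 usable): 192.168.67.128/26
Allocation: 192.168.66.0/24 (190 hosts, 254 usable); 192.168.67.0/25 (103 hosts, 126 usable); 192.168.67.128/26 (43 hosts, 62 usable)


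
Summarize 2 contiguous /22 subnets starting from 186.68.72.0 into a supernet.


Original prefix: /22
Number of subnets: 2 = 2^1
New prefix = 22 - 1 = 21
Supernet: 186.68.72.0/21


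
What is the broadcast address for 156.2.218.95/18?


Network: 156.2.192.0/18
Host bits = 14
Set all host bits to 1:
Broadcast: 156.2.255.255


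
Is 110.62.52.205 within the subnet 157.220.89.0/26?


Subnet network: 157.220.89.0
Test IP AND mask: 110.62.52.192
No, 110.62.52.205 is not in 157.220.89.0/26


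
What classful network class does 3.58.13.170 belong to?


First octet: 3
Binary: 00000011
0xxxxxxx -> Class A (1-126)
Class A, default mask 255.0.0.0 (/8)


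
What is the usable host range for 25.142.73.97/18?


Network: 25.142.64.0
Broadcast: 25.142.127.255
First usable = network + 1
Last usable = broadcast - 1
Range: 25.142.64.1 to 25.142.127.254


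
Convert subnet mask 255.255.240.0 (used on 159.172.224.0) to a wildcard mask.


Subnet mask: 255.255.240.0
Wildcard = 255.255.255.255 - subnet mask
255 - 255 = 0
255 - 255 = 0
255 - 240 = 15
255 - 0 = 255
Wildcard: 0.0.15.255


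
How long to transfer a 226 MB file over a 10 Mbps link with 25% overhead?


Effective throughput = 10 * (1 - 25/100) = 7.5 Mbps
File size in Mb = 226 * 8 = 1808 Mb
Time = 1808 / 7.5
Time = 241.0667 seconds


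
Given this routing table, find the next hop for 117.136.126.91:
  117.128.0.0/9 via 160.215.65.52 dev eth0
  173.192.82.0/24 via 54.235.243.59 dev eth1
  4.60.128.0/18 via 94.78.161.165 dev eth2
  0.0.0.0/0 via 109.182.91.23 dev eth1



Longest prefix match for 117.136.126.91:
  /9 117.128.0.0: MATCH
  /24 173.192.82.0: no
  /18 4.60.128.0: no
  /0 0.0.0.0: MATCH
Selected: next-hop 160.215.65.52 via eth0 (matched /9)


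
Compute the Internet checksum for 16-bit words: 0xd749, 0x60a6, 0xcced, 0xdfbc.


Sum all words (with carry folding):
+ 0xd749 = 0xd749
+ 0x60a6 = 0x37f0
+ 0xcced = 0x04de
+ 0xdfbc = 0xe49a
One's complement: ~0xe49a
Checksum = 0x1b65


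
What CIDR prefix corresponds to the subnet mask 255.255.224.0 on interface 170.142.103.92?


Binary: 11111111.11111111.11100000.00000000
Count leading 1s
Prefix: /19


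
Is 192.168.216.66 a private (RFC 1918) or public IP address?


RFC 1918 private ranges:
  10.0.0.0/8 (10.0.0.0 - 10.255.255.255)
  172.16.0.0/12 (172.16.0.0 - 172.31.255.255)
  192.168.0.0/16 (192.168.0.0 - 192.168.255.255)
Private (in 192.168.0.0/16)


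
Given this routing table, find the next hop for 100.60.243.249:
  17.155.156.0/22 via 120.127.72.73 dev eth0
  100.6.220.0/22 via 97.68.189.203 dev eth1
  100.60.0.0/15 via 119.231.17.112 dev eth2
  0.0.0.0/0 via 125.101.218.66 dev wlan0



Longest prefix match for 100.60.243.249:
  /22 17.155.156.0: no
  /22 100.6.220.0: no
  /15 100.60.0.0: MATCH
  /0 0.0.0.0: MATCH
Selected: next-hop 119.231.17.112 via eth2 (matched /15)


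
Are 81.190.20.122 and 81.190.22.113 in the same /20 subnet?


Mask: 255.255.240.0
81.190.20.122 AND mask = 81.190.16.0
81.190.22.113 AND mask = 81.190.16.0
Yes, same subnet (81.190.16.0)


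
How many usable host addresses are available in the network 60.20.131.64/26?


Host bits = 32 - 26 = 6
Total addresses = 2^6 = 64
Usable = total - 2 (network and broadcast)
Usable hosts: 62


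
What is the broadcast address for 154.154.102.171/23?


Network: 154.154.102.0/23
Host bits = 9
Set all host bits to 1:
Broadcast: 154.154.103.255


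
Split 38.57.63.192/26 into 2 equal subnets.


New prefix = 26 + 1 = 27
Each subnet has 32 addresses
  38.57.63.192/27
  38.57.63.224/27
Subnets: 38.57.63.192/27, 38.57.63.224/27


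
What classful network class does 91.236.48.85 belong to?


First octet: 91
Binary: 01011011
0xxxxxxx -> Class A (1-126)
Class A, default mask 255.0.0.0 (/8)


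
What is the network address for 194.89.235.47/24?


IP:   11000010.01011001.11101011.00101111
Mask: 11111111.11111111.11111111.00000000
AND operation:
Net:  11000010.01011001.11101011.00000000
Network: 194.89.235.0/24


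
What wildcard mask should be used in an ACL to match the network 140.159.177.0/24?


Subnet mask: 255.255.255.0
Wildcard = 255.255.255.255 - subnet mask
255 - 255 = 0
255 - 255 = 0
255 - 255 = 0
255 - 0 = 255
Wildcard: 0.0.0.255


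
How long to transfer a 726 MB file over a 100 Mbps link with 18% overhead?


Effective throughput = 100 * (1 - 18/100) = 82 Mbps
File size in Mb = 726 * 8 = 5808 Mb
Time = 5808 / 82
Time = 70.8293 seconds


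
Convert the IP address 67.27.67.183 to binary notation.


67 = 01000011
27 = 00011011
67 = 01000011
183 = 10110111
Binary: 01000011.00011011.01000011.10110111
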